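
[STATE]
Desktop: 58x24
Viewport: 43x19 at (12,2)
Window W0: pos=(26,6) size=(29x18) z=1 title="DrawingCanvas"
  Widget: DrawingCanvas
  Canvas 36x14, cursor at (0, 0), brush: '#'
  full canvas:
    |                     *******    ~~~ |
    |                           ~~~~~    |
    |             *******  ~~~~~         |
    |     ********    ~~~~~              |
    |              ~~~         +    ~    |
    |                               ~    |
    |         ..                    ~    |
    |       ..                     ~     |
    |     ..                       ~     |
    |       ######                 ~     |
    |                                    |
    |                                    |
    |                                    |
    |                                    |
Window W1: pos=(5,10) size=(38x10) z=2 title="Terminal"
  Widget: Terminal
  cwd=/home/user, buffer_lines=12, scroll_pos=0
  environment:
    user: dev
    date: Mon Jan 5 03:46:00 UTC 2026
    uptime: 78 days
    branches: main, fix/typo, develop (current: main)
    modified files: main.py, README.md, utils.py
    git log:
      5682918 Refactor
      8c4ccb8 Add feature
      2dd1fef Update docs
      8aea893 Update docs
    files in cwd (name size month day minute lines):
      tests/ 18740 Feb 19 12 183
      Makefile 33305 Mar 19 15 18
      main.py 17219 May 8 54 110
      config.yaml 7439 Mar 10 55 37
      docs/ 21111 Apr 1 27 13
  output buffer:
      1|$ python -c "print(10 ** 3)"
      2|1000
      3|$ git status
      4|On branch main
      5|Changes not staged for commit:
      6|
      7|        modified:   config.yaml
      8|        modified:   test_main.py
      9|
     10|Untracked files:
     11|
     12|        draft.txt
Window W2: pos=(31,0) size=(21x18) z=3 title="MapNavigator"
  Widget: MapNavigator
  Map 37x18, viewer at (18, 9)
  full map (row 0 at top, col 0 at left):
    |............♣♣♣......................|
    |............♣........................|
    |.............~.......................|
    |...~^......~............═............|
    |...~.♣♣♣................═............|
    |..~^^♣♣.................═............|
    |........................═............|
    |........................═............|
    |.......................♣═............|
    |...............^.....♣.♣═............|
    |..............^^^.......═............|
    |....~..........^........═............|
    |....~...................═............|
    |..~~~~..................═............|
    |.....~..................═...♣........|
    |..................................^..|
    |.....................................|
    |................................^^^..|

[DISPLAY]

                   ┠───────────────────┨   
                   ┃....~..............┃   
                   ┃..~............═...┃   
                   ┃...............═...┃   
              ┏━━━━┃...............═...┃━━┓
              ┃ Dra┃...............═...┃  ┃
              ┠────┃...............═...┃──┨
              ┃+   ┃..............♣═...┃**┃
━━━━━━━━━━━━━━━━━━━┃......^..@..♣.♣═...┃  ┃
nal                ┃.....^^^.......═...┃~~┃
───────────────────┃......^........═...┃  ┃
on -c "print(10 ** ┃...............═...┃ +┃
                   ┃...............═...┃  ┃
status             ┃...............═...┃  ┃
nch main           ┃...................┃  ┃
s not staged for co┗━━━━━━━━━━━━━━━━━━━┛  ┃
                              ┃           ┃
━━━━━━━━━━━━━━━━━━━━━━━━━━━━━━┛           ┃
              ┃                           ┃


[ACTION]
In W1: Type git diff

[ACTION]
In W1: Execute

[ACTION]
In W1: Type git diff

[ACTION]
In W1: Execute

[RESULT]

                   ┠───────────────────┨   
                   ┃....~..............┃   
                   ┃..~............═...┃   
                   ┃...............═...┃   
              ┏━━━━┃...............═...┃━━┓
              ┃ Dra┃...............═...┃  ┃
              ┠────┃...............═...┃──┨
              ┃+   ┃..............♣═...┃**┃
━━━━━━━━━━━━━━━━━━━┃......^..@..♣.♣═...┃  ┃
nal                ┃.....^^^.......═...┃~~┃
───────────────────┃......^........═...┃  ┃
main.py            ┃...............═...┃ +┃
main.py            ┃...............═...┃  ┃
3 +1,4 @@          ┃...............═...┃  ┃
ated               ┃...................┃  ┃
t sys              ┗━━━━━━━━━━━━━━━━━━━┛  ┃
                              ┃           ┃
━━━━━━━━━━━━━━━━━━━━━━━━━━━━━━┛           ┃
              ┃                           ┃


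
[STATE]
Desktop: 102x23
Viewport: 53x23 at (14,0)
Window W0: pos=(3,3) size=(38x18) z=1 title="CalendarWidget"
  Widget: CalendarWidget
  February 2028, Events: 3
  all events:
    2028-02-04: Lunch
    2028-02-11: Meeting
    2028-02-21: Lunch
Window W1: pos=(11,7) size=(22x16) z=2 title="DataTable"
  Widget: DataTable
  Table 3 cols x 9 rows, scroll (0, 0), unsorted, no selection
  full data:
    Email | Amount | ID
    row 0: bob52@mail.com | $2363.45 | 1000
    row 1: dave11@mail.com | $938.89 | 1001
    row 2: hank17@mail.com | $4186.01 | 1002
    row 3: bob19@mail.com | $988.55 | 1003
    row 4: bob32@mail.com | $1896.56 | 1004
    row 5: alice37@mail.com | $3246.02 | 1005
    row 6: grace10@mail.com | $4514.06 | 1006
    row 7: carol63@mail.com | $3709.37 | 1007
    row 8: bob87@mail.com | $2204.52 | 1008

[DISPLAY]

                                                     
                                                     
                                                     
━━━━━━━━━━━━━━━━━━━━━━━━━━┓                          
idget                     ┃                          
──────────────────────────┨                          
 February 2028            ┃                          
━━━━━━━━━━━━━━━━━━┓       ┃                          
ataTable          ┃       ┃                          
──────────────────┨       ┃                          
ail           │Amo┃       ┃                          
──────────────┼───┃       ┃                          
b52@mail.com  │$23┃       ┃                          
ve11@mail.com │$93┃       ┃                          
nk17@mail.com │$41┃       ┃                          
b19@mail.com  │$98┃       ┃                          
b32@mail.com  │$18┃       ┃                          
ice37@mail.com│$32┃       ┃                          
ace10@mail.com│$45┃       ┃                          
rol63@mail.com│$37┃       ┃                          
b87@mail.com  │$22┃━━━━━━━┛                          
                  ┃                                  
━━━━━━━━━━━━━━━━━━┛                                  


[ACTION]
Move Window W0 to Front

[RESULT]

                                                     
                                                     
                                                     
━━━━━━━━━━━━━━━━━━━━━━━━━━┓                          
idget                     ┃                          
──────────────────────────┨                          
 February 2028            ┃                          
h Fr Sa Su                ┃                          
3  4*  5  6               ┃                          
0 11* 12 13               ┃                          
7 18 19 20                ┃                          
24 25 26 27               ┃                          
                          ┃                          
                          ┃                          
                          ┃                          
                          ┃                          
                          ┃                          
                          ┃                          
                          ┃                          
                          ┃                          
━━━━━━━━━━━━━━━━━━━━━━━━━━┛                          
                  ┃                                  
━━━━━━━━━━━━━━━━━━┛                                  


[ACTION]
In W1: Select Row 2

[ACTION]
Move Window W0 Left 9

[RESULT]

                                                     
                                                     
                                                     
━━━━━━━━━━━━━━━━━━━━━━━┓                             
et                     ┃                             
───────────────────────┨                             
bruary 2028            ┃                             
r Sa Su                ┃                             
4*  5  6               ┃                             
1* 12 13               ┃                             
8 19 20                ┃                             
25 26 27               ┃                             
                       ┃                             
                       ┃                             
                       ┃                             
                       ┃                             
                       ┃                             
                       ┃                             
                       ┃                             
                       ┃                             
━━━━━━━━━━━━━━━━━━━━━━━┛                             
                  ┃                                  
━━━━━━━━━━━━━━━━━━┛                                  


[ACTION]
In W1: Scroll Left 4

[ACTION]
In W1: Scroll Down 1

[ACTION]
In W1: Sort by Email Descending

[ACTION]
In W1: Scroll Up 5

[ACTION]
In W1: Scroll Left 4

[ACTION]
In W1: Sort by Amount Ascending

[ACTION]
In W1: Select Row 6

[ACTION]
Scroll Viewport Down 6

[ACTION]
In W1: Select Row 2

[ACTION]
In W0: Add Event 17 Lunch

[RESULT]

                                                     
                                                     
                                                     
━━━━━━━━━━━━━━━━━━━━━━━┓                             
et                     ┃                             
───────────────────────┨                             
bruary 2028            ┃                             
r Sa Su                ┃                             
4*  5  6               ┃                             
1* 12 13               ┃                             
18 19 20               ┃                             
25 26 27               ┃                             
                       ┃                             
                       ┃                             
                       ┃                             
                       ┃                             
                       ┃                             
                       ┃                             
                       ┃                             
                       ┃                             
━━━━━━━━━━━━━━━━━━━━━━━┛                             
                  ┃                                  
━━━━━━━━━━━━━━━━━━┛                                  


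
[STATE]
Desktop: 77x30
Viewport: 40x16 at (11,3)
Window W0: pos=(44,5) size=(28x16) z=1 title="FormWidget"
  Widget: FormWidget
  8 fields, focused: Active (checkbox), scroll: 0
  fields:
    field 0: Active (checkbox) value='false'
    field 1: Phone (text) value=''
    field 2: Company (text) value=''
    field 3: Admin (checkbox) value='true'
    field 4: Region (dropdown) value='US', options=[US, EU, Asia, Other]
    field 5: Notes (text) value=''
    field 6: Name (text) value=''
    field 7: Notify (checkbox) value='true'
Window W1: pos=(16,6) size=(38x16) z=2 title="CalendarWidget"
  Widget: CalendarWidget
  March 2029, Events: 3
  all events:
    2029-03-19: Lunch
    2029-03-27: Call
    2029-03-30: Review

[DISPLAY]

                                        
                                        
                                 ┏━━━━━━
     ┏━━━━━━━━━━━━━━━━━━━━━━━━━━━━━━━━━━
     ┃ CalendarWidget                   
     ┠──────────────────────────────────
     ┃             March 2029           
     ┃Mo Tu We Th Fr Sa Su              
     ┃          1  2  3  4              
     ┃ 5  6  7  8  9 10 11              
     ┃12 13 14 15 16 17 18              
     ┃19* 20 21 22 23 24 25             
     ┃26 27* 28 29 30* 31               
     ┃                                  
     ┃                                  
     ┃                                  


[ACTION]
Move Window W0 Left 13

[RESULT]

                                        
                                        
                    ┏━━━━━━━━━━━━━━━━━━━
     ┏━━━━━━━━━━━━━━━━━━━━━━━━━━━━━━━━━━
     ┃ CalendarWidget                   
     ┠──────────────────────────────────
     ┃             March 2029           
     ┃Mo Tu We Th Fr Sa Su              
     ┃          1  2  3  4              
     ┃ 5  6  7  8  9 10 11              
     ┃12 13 14 15 16 17 18              
     ┃19* 20 21 22 23 24 25             
     ┃26 27* 28 29 30* 31               
     ┃                                  
     ┃                                  
     ┃                                  


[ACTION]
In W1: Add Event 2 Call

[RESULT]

                                        
                                        
                    ┏━━━━━━━━━━━━━━━━━━━
     ┏━━━━━━━━━━━━━━━━━━━━━━━━━━━━━━━━━━
     ┃ CalendarWidget                   
     ┠──────────────────────────────────
     ┃             March 2029           
     ┃Mo Tu We Th Fr Sa Su              
     ┃          1  2*  3  4             
     ┃ 5  6  7  8  9 10 11              
     ┃12 13 14 15 16 17 18              
     ┃19* 20 21 22 23 24 25             
     ┃26 27* 28 29 30* 31               
     ┃                                  
     ┃                                  
     ┃                                  


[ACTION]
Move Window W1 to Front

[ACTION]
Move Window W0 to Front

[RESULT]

                                        
                                        
                    ┏━━━━━━━━━━━━━━━━━━━
     ┏━━━━━━━━━━━━━━┃ FormWidget        
     ┃ CalendarWidge┠───────────────────
     ┠──────────────┃> Active:     [ ]  
     ┃             M┃  Phone:      [    
     ┃Mo Tu We Th Fr┃  Company:    [    
     ┃          1  2┃  Admin:      [x]  
     ┃ 5  6  7  8  9┃  Region:     [US  
     ┃12 13 14 15 16┃  Notes:      [    
     ┃19* 20 21 22 2┃  Name:       [    
     ┃26 27* 28 29 3┃  Notify:     [x]  
     ┃              ┃                   
     ┃              ┃                   
     ┃              ┃                   


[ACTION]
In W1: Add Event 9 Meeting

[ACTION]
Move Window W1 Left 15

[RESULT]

                                        
                                        
                    ┏━━━━━━━━━━━━━━━━━━━
━━━━━━━━━━━━━━━━━━━━┃ FormWidget        
Widget              ┠───────────────────
────────────────────┃> Active:     [ ]  
    March 2029      ┃  Phone:      [    
Th Fr Sa Su         ┃  Company:    [    
 1  2*  3  4        ┃  Admin:      [x]  
 8  9* 10 11        ┃  Region:     [US  
15 16 17 18         ┃  Notes:      [    
 22 23 24 25        ┃  Name:       [    
 29 30* 31          ┃  Notify:     [x]  
                    ┃                   
                    ┃                   
                    ┃                   


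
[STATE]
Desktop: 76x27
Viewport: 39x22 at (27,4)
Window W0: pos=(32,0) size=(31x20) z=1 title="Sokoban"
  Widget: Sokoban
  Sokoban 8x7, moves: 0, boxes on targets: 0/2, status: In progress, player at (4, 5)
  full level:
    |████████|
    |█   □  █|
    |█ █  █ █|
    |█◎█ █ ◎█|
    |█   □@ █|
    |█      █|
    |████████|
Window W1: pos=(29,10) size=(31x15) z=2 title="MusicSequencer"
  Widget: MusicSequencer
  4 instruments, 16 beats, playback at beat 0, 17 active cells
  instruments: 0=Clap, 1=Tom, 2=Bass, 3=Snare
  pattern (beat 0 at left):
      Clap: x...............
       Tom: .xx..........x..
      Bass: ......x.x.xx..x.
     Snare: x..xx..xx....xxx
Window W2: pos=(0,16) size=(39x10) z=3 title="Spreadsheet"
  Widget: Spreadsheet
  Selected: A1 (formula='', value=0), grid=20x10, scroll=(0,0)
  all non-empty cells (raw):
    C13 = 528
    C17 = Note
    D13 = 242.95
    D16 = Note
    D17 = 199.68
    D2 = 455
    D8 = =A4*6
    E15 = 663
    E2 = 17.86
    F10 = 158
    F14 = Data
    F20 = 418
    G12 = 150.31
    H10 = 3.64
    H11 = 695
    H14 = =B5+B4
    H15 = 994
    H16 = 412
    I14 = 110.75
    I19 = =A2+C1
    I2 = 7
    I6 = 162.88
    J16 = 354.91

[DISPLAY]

     ┃█   □  █                     ┃   
     ┃█ █  █ █                     ┃   
     ┃█◎█ █ ◎█                     ┃   
     ┃█   □@ █                     ┃   
     ┃█      █                     ┃   
     ┃████████                     ┃   
  ┏━━━━━━━━━━━━━━━━━━━━━━━━━━━━━┓  ┃   
  ┃ MusicSequencer              ┃  ┃   
  ┠─────────────────────────────┨  ┃   
  ┃      ▼123456789012345       ┃  ┃   
  ┃  Clap█···············       ┃  ┃   
  ┃   Tom·██··········█··       ┃  ┃   
━━━━━━━━━━━┓···█·█·██··█·       ┃  ┃   
           ┃██··██····███       ┃  ┃   
───────────┨                    ┃  ┃   
           ┃                    ┃━━┛   
     D     ┃                    ┃      
-----------┃                    ┃      
 0       0 ┃                    ┃      
 0     455 ┃                    ┃      
 0       0 ┃━━━━━━━━━━━━━━━━━━━━┛      
━━━━━━━━━━━┛                           


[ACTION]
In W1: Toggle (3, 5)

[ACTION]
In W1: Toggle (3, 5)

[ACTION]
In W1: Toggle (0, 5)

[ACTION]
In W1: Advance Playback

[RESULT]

     ┃█   □  █                     ┃   
     ┃█ █  █ █                     ┃   
     ┃█◎█ █ ◎█                     ┃   
     ┃█   □@ █                     ┃   
     ┃█      █                     ┃   
     ┃████████                     ┃   
  ┏━━━━━━━━━━━━━━━━━━━━━━━━━━━━━┓  ┃   
  ┃ MusicSequencer              ┃  ┃   
  ┠─────────────────────────────┨  ┃   
  ┃      0▼23456789012345       ┃  ┃   
  ┃  Clap█····█··········       ┃  ┃   
  ┃   Tom·██··········█··       ┃  ┃   
━━━━━━━━━━━┓···█·█·██··█·       ┃  ┃   
           ┃██··██····███       ┃  ┃   
───────────┨                    ┃  ┃   
           ┃                    ┃━━┛   
     D     ┃                    ┃      
-----------┃                    ┃      
 0       0 ┃                    ┃      
 0     455 ┃                    ┃      
 0       0 ┃━━━━━━━━━━━━━━━━━━━━┛      
━━━━━━━━━━━┛                           


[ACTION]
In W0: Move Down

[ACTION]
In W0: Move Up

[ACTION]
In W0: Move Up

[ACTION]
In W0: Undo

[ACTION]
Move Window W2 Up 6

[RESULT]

     ┃█   □  █                     ┃   
     ┃█ █  █ █                     ┃   
     ┃█◎█ █ ◎█                     ┃   
     ┃█   □@ █                     ┃   
     ┃█      █                     ┃   
     ┃████████                     ┃   
━━━━━━━━━━━┓━━━━━━━━━━━━━━━━━━━━┓  ┃   
           ┃uencer              ┃  ┃   
───────────┨────────────────────┨  ┃   
           ┃3456789012345       ┃  ┃   
     D     ┃··█··········       ┃  ┃   
-----------┃··········█··       ┃  ┃   
 0       0 ┃···█·█·██··█·       ┃  ┃   
 0     455 ┃██··██····███       ┃  ┃   
 0       0 ┃                    ┃  ┃   
━━━━━━━━━━━┛                    ┃━━┛   
  ┃                             ┃      
  ┃                             ┃      
  ┃                             ┃      
  ┃                             ┃      
  ┗━━━━━━━━━━━━━━━━━━━━━━━━━━━━━┛      
                                       


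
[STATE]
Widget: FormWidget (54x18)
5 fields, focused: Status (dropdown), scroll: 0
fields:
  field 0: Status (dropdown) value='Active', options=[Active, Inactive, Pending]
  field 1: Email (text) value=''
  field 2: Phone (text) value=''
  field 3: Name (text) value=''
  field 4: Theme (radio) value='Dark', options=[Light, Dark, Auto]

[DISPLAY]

> Status:     [Active                               ▼]
  Email:      [                                      ]
  Phone:      [                                      ]
  Name:       [                                      ]
  Theme:      ( ) Light  (●) Dark  ( ) Auto           
                                                      
                                                      
                                                      
                                                      
                                                      
                                                      
                                                      
                                                      
                                                      
                                                      
                                                      
                                                      
                                                      


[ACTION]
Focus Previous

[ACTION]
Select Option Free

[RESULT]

  Status:     [Active                               ▼]
  Email:      [                                      ]
  Phone:      [                                      ]
  Name:       [                                      ]
> Theme:      ( ) Light  (●) Dark  ( ) Auto           
                                                      
                                                      
                                                      
                                                      
                                                      
                                                      
                                                      
                                                      
                                                      
                                                      
                                                      
                                                      
                                                      


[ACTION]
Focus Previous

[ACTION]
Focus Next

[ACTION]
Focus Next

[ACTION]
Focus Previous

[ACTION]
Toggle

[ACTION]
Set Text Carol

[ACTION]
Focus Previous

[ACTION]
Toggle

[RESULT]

  Status:     [Active                               ▼]
  Email:      [                                      ]
  Phone:      [                                      ]
> Name:       [                                      ]
  Theme:      ( ) Light  (●) Dark  ( ) Auto           
                                                      
                                                      
                                                      
                                                      
                                                      
                                                      
                                                      
                                                      
                                                      
                                                      
                                                      
                                                      
                                                      


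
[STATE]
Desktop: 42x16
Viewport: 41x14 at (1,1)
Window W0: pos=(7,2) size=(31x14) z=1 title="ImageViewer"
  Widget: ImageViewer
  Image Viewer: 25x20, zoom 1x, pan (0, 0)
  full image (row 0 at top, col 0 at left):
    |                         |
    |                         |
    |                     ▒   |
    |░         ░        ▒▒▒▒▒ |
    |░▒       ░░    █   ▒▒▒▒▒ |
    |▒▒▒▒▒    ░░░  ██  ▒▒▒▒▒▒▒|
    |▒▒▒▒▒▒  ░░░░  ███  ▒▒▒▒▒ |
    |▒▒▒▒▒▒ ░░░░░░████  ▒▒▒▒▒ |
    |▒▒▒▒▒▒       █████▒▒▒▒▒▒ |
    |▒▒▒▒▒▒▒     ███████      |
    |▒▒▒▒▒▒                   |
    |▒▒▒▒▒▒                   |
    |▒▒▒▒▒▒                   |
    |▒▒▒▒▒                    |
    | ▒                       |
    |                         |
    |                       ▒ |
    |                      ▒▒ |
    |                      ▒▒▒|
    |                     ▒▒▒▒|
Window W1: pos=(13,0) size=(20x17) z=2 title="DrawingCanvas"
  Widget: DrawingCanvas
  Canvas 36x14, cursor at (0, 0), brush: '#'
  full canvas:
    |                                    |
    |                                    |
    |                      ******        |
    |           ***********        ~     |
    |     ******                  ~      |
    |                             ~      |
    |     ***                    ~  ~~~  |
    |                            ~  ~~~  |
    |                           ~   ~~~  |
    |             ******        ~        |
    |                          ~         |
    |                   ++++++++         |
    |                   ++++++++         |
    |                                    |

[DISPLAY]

            ┃ DrawingCanvas    ┃         
      ┏━━━━━┠──────────────────┨━━━━┓    
      ┃ Imag┃+                 ┃    ┃    
      ┠─────┃                  ┃────┨    
      ┃     ┃                  ┃    ┃    
      ┃     ┃           *******┃    ┃    
      ┃     ┃     ******       ┃    ┃    
      ┃░    ┃                  ┃    ┃    
      ┃░▒   ┃     ***          ┃    ┃    
      ┃▒▒▒▒▒┃                  ┃    ┃    
      ┃▒▒▒▒▒┃                  ┃    ┃    
      ┃▒▒▒▒▒┃             *****┃    ┃    
      ┃▒▒▒▒▒┃                  ┃    ┃    
      ┃▒▒▒▒▒┃                  ┃    ┃    


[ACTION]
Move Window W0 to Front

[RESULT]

            ┃ DrawingCanvas    ┃         
      ┏━━━━━━━━━━━━━━━━━━━━━━━━━━━━━┓    
      ┃ ImageViewer                 ┃    
      ┠─────────────────────────────┨    
      ┃                             ┃    
      ┃                             ┃    
      ┃                     ▒       ┃    
      ┃░         ░        ▒▒▒▒▒     ┃    
      ┃░▒       ░░    █   ▒▒▒▒▒     ┃    
      ┃▒▒▒▒▒    ░░░  ██  ▒▒▒▒▒▒▒    ┃    
      ┃▒▒▒▒▒▒  ░░░░  ███  ▒▒▒▒▒     ┃    
      ┃▒▒▒▒▒▒ ░░░░░░████  ▒▒▒▒▒     ┃    
      ┃▒▒▒▒▒▒       █████▒▒▒▒▒▒     ┃    
      ┃▒▒▒▒▒▒▒     ███████          ┃    


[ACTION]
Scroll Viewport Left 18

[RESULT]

             ┃ DrawingCanvas    ┃        
       ┏━━━━━━━━━━━━━━━━━━━━━━━━━━━━━┓   
       ┃ ImageViewer                 ┃   
       ┠─────────────────────────────┨   
       ┃                             ┃   
       ┃                             ┃   
       ┃                     ▒       ┃   
       ┃░         ░        ▒▒▒▒▒     ┃   
       ┃░▒       ░░    █   ▒▒▒▒▒     ┃   
       ┃▒▒▒▒▒    ░░░  ██  ▒▒▒▒▒▒▒    ┃   
       ┃▒▒▒▒▒▒  ░░░░  ███  ▒▒▒▒▒     ┃   
       ┃▒▒▒▒▒▒ ░░░░░░████  ▒▒▒▒▒     ┃   
       ┃▒▒▒▒▒▒       █████▒▒▒▒▒▒     ┃   
       ┃▒▒▒▒▒▒▒     ███████          ┃   


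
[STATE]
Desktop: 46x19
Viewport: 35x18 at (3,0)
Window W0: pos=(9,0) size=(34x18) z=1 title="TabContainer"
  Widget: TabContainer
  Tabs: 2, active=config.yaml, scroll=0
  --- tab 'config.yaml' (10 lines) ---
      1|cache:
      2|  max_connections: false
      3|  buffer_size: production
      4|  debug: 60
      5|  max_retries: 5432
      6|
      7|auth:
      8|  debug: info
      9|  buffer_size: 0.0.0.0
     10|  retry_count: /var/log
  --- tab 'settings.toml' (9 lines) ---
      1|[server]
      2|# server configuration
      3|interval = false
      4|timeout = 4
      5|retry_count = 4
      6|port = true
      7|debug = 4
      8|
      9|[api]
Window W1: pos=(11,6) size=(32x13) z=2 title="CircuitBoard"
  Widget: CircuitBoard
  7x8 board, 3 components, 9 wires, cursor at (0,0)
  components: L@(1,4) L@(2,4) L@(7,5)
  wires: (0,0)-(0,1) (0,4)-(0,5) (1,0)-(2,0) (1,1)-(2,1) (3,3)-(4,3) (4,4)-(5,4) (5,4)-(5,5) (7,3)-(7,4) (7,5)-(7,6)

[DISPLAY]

      ┏━━━━━━━━━━━━━━━━━━━━━━━━━━━━
      ┃ TabContainer               
      ┠────────────────────────────
      ┃[config.yaml]│ settings.toml
      ┃────────────────────────────
      ┃cache:                      
      ┃ ┏━━━━━━━━━━━━━━━━━━━━━━━━━━
      ┃ ┃ CircuitBoard             
      ┃ ┠──────────────────────────
      ┃ ┃   0 1 2 3 4 5 6          
      ┃ ┃0  [.]─ ·           · ─ · 
      ┃a┃                          
      ┃ ┃1   ·   ·           L     
      ┃ ┃    │   │                 
      ┃ ┃2   ·   ·           L     
      ┃ ┃                          
      ┃ ┃3               ·         
      ┗━┃                │         


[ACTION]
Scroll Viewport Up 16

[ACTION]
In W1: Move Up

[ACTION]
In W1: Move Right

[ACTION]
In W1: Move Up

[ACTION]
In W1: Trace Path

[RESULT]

      ┏━━━━━━━━━━━━━━━━━━━━━━━━━━━━
      ┃ TabContainer               
      ┠────────────────────────────
      ┃[config.yaml]│ settings.toml
      ┃────────────────────────────
      ┃cache:                      
      ┃ ┏━━━━━━━━━━━━━━━━━━━━━━━━━━
      ┃ ┃ CircuitBoard             
      ┃ ┠──────────────────────────
      ┃ ┃   0 1 2 3 4 5 6          
      ┃ ┃0   · ─[.]          · ─ · 
      ┃a┃                          
      ┃ ┃1   ·   ·           L     
      ┃ ┃    │   │                 
      ┃ ┃2   ·   ·           L     
      ┃ ┃                          
      ┃ ┃3               ·         
      ┗━┃                │         


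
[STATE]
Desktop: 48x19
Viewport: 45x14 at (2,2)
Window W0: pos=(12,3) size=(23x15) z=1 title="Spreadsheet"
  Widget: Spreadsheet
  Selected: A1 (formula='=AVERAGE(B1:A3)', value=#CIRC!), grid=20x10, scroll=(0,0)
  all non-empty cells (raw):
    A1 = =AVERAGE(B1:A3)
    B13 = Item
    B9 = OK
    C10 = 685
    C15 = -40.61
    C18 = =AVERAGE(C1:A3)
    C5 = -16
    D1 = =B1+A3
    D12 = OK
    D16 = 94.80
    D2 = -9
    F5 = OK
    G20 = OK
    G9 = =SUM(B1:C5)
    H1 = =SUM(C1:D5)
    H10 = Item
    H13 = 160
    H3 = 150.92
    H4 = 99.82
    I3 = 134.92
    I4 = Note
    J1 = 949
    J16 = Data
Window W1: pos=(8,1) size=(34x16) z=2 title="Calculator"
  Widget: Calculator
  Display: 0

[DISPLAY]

      ┃ Calculator                     ┃     
      ┠────────────────────────────────┨     
      ┃                               0┃     
      ┃┌───┬───┬───┬───┐               ┃     
      ┃│ 7 │ 8 │ 9 │ ÷ │               ┃     
      ┃├───┼───┼───┼───┤               ┃     
      ┃│ 4 │ 5 │ 6 │ × │               ┃     
      ┃├───┼───┼───┼───┤               ┃     
      ┃│ 1 │ 2 │ 3 │ - │               ┃     
      ┃├───┼───┼───┼───┤               ┃     
      ┃│ 0 │ . │ = │ + │               ┃     
      ┃├───┼───┼───┼───┤               ┃     
      ┃│ C │ MC│ MR│ M+│               ┃     
      ┃└───┴───┴───┴───┘               ┃     


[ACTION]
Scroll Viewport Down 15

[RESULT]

      ┃┌───┬───┬───┬───┐               ┃     
      ┃│ 7 │ 8 │ 9 │ ÷ │               ┃     
      ┃├───┼───┼───┼───┤               ┃     
      ┃│ 4 │ 5 │ 6 │ × │               ┃     
      ┃├───┼───┼───┼───┤               ┃     
      ┃│ 1 │ 2 │ 3 │ - │               ┃     
      ┃├───┼───┼───┼───┤               ┃     
      ┃│ 0 │ . │ = │ + │               ┃     
      ┃├───┼───┼───┼───┤               ┃     
      ┃│ C │ MC│ MR│ M+│               ┃     
      ┃└───┴───┴───┴───┘               ┃     
      ┗━━━━━━━━━━━━━━━━━━━━━━━━━━━━━━━━┛     
          ┗━━━━━━━━━━━━━━━━━━━━━┛            
                                             


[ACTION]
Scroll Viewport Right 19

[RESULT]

     ┃┌───┬───┬───┬───┐               ┃      
     ┃│ 7 │ 8 │ 9 │ ÷ │               ┃      
     ┃├───┼───┼───┼───┤               ┃      
     ┃│ 4 │ 5 │ 6 │ × │               ┃      
     ┃├───┼───┼───┼───┤               ┃      
     ┃│ 1 │ 2 │ 3 │ - │               ┃      
     ┃├───┼───┼───┼───┤               ┃      
     ┃│ 0 │ . │ = │ + │               ┃      
     ┃├───┼───┼───┼───┤               ┃      
     ┃│ C │ MC│ MR│ M+│               ┃      
     ┃└───┴───┴───┴───┘               ┃      
     ┗━━━━━━━━━━━━━━━━━━━━━━━━━━━━━━━━┛      
         ┗━━━━━━━━━━━━━━━━━━━━━┛             
                                             


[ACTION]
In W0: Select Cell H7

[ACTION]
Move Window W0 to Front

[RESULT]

     ┃┌──┠─────────────────────┨      ┃      
     ┃│ 7┃H7:                  ┃      ┃      
     ┃├──┃       A       B     ┃      ┃      
     ┃│ 4┃---------------------┃      ┃      
     ┃├──┃  1 #CIRC!         0 ┃      ┃      
     ┃│ 1┃  2        0       0 ┃      ┃      
     ┃├──┃  3        0       0 ┃      ┃      
     ┃│ 0┃  4        0       0 ┃      ┃      
     ┃├──┃  5        0       0 ┃      ┃      
     ┃│ C┃  6        0       0 ┃      ┃      
     ┃└──┃  7        0       0 ┃      ┃      
     ┗━━━┃  8        0       0 ┃━━━━━━┛      
         ┗━━━━━━━━━━━━━━━━━━━━━┛             
                                             


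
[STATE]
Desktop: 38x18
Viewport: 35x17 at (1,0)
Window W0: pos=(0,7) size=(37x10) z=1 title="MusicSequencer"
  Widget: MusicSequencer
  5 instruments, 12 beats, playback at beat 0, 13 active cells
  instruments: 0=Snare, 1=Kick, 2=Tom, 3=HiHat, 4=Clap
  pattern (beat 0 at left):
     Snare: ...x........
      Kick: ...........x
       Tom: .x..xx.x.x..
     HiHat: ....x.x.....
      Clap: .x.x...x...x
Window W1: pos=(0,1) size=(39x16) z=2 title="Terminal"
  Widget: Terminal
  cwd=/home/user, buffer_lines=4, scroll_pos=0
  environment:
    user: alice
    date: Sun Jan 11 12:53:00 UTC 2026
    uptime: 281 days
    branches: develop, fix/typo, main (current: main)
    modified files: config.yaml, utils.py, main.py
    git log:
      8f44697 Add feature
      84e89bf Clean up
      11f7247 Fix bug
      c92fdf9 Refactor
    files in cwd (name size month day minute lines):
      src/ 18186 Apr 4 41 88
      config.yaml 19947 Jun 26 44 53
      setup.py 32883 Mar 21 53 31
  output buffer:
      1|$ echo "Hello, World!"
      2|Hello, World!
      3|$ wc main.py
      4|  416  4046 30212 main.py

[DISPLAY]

                                   
━━━━━━━━━━━━━━━━━━━━━━━━━━━━━━━━━━━
 Terminal                          
───────────────────────────────────
$ echo "Hello, World!"             
Hello, World!                      
$ wc main.py                       
  416  4046 30212 main.py          
$ █                                
                                   
                                   
                                   
                                   
                                   
                                   
                                   
━━━━━━━━━━━━━━━━━━━━━━━━━━━━━━━━━━━


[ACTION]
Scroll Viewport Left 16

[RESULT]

                                   
┏━━━━━━━━━━━━━━━━━━━━━━━━━━━━━━━━━━
┃ Terminal                         
┠──────────────────────────────────
┃$ echo "Hello, World!"            
┃Hello, World!                     
┃$ wc main.py                      
┃  416  4046 30212 main.py         
┃$ █                               
┃                                  
┃                                  
┃                                  
┃                                  
┃                                  
┃                                  
┃                                  
┗━━━━━━━━━━━━━━━━━━━━━━━━━━━━━━━━━━


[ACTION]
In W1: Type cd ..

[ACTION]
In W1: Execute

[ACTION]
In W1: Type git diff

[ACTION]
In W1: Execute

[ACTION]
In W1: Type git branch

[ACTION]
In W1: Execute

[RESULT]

                                   
┏━━━━━━━━━━━━━━━━━━━━━━━━━━━━━━━━━━
┃ Terminal                         
┠──────────────────────────────────
┃$ git diff                        
┃diff --git a/main.py b/main.py    
┃--- a/main.py                     
┃+++ b/main.py                     
┃@@ -1,3 +1,4 @@                   
┃+# updated                        
┃ import sys                       
┃$ git branch                      
┃  develop                         
┃  fix/typo                        
┃* main                            
┃$ █                               
┗━━━━━━━━━━━━━━━━━━━━━━━━━━━━━━━━━━
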